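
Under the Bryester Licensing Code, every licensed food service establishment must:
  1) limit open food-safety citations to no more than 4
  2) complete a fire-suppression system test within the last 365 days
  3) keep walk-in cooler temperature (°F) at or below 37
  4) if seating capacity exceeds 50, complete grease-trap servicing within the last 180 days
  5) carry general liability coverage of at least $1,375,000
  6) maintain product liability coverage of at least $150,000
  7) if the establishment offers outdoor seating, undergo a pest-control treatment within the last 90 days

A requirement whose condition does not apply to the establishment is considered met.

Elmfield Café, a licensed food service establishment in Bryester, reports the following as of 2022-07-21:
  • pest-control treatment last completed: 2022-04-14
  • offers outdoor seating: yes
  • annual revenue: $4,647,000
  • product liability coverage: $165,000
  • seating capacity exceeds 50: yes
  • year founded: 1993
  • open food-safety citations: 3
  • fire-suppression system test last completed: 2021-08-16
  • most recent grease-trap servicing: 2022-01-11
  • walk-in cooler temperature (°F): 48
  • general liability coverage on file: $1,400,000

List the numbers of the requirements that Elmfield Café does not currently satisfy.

3, 4, 7

1. open food-safety citations 3 ≤ 4 → met
2. fire-suppression system test 339 days ago vs limit 365 → met
3. walk-in cooler temperature (°F) 48 > 37 → not met
4. condition 'seating capacity exceeds 50' holds; grease-trap servicing 191 days ago vs limit 180 → not met
5. general liability coverage $1,400,000 ≥ $1,375,000 → met
6. product liability coverage $165,000 ≥ $150,000 → met
7. condition 'offers outdoor seating' holds; pest-control treatment 98 days ago vs limit 90 → not met
Not met: 3, 4, 7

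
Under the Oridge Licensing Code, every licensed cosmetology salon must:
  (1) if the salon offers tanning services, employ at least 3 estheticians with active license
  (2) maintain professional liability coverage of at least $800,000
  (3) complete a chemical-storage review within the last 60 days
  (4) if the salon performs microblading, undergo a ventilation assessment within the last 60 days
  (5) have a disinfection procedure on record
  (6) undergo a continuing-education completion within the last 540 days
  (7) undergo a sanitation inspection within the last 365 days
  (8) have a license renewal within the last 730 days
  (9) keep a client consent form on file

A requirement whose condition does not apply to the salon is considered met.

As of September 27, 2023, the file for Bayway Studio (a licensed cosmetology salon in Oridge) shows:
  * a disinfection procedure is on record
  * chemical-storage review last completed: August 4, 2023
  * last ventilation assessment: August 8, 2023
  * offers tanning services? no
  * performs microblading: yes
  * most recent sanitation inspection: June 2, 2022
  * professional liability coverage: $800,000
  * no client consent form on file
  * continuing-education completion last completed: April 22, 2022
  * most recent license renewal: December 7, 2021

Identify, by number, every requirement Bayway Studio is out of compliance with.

1. condition 'offers tanning services' does not hold → requirement n/a → met
2. professional liability coverage $800,000 ≥ $800,000 → met
3. chemical-storage review 54 days ago vs limit 60 → met
4. condition 'performs microblading' holds; ventilation assessment 50 days ago vs limit 60 → met
5. disinfection procedure present → met
6. continuing-education completion 523 days ago vs limit 540 → met
7. sanitation inspection 482 days ago vs limit 365 → not met
8. license renewal 659 days ago vs limit 730 → met
9. client consent form absent → not met
Not met: 7, 9

7, 9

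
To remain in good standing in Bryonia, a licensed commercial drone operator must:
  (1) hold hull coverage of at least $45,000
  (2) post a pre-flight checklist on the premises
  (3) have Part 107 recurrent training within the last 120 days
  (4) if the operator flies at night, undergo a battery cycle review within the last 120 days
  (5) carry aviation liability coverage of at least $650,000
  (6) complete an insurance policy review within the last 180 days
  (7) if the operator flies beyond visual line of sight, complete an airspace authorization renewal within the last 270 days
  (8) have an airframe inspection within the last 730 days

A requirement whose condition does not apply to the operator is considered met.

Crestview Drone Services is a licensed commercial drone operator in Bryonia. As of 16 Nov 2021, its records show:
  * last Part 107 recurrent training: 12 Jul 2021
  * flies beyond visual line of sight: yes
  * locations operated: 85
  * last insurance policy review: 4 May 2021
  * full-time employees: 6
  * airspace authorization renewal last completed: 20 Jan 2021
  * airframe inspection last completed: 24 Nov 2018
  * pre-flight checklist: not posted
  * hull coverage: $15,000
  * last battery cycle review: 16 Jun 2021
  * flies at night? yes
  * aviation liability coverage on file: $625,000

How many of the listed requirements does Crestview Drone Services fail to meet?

1. hull coverage $15,000 < $45,000 → not met
2. pre-flight checklist absent → not met
3. Part 107 recurrent training 127 days ago vs limit 120 → not met
4. condition 'flies at night' holds; battery cycle review 153 days ago vs limit 120 → not met
5. aviation liability coverage $625,000 < $650,000 → not met
6. insurance policy review 196 days ago vs limit 180 → not met
7. condition 'flies beyond visual line of sight' holds; airspace authorization renewal 300 days ago vs limit 270 → not met
8. airframe inspection 1088 days ago vs limit 730 → not met
Not met: 8 of 8

8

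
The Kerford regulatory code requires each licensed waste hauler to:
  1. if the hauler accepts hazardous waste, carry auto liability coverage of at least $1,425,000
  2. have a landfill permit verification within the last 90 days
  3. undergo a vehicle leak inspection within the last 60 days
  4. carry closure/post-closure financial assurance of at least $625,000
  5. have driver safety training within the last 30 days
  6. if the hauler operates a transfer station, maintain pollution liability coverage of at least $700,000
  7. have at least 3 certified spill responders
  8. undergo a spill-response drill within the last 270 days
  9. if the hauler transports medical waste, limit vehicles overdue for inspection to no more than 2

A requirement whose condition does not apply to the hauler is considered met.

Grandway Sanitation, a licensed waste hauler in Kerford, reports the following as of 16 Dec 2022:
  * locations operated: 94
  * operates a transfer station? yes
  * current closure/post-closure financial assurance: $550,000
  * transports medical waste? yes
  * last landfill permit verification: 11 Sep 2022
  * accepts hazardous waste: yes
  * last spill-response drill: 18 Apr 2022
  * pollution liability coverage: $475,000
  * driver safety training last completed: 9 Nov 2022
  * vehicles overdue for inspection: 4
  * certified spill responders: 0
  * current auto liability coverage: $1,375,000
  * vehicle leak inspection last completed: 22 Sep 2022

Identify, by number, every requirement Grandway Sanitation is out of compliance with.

1. condition 'accepts hazardous waste' holds; auto liability coverage $1,375,000 < $1,425,000 → not met
2. landfill permit verification 96 days ago vs limit 90 → not met
3. vehicle leak inspection 85 days ago vs limit 60 → not met
4. closure/post-closure financial assurance $550,000 < $625,000 → not met
5. driver safety training 37 days ago vs limit 30 → not met
6. condition 'operates a transfer station' holds; pollution liability coverage $475,000 < $700,000 → not met
7. certified spill responders 0 < 3 → not met
8. spill-response drill 242 days ago vs limit 270 → met
9. condition 'transports medical waste' holds; vehicles overdue for inspection 4 > 2 → not met
Not met: 1, 2, 3, 4, 5, 6, 7, 9

1, 2, 3, 4, 5, 6, 7, 9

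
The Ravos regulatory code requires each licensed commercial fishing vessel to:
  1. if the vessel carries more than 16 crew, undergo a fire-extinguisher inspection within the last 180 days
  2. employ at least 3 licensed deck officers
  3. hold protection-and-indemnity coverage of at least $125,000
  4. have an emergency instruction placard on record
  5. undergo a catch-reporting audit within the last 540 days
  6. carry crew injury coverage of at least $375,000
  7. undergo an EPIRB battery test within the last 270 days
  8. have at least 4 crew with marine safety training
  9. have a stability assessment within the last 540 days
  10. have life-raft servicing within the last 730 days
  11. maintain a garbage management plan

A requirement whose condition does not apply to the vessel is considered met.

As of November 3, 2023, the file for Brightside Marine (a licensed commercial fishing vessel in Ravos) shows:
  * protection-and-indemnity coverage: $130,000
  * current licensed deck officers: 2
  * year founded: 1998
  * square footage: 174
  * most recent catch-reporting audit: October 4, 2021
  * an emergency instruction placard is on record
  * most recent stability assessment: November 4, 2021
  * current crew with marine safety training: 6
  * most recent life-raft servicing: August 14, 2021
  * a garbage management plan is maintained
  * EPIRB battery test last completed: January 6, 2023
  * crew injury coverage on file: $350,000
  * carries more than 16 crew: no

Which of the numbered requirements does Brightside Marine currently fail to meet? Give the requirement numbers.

1. condition 'carries more than 16 crew' does not hold → requirement n/a → met
2. licensed deck officers 2 < 3 → not met
3. protection-and-indemnity coverage $130,000 ≥ $125,000 → met
4. emergency instruction placard present → met
5. catch-reporting audit 760 days ago vs limit 540 → not met
6. crew injury coverage $350,000 < $375,000 → not met
7. EPIRB battery test 301 days ago vs limit 270 → not met
8. crew with marine safety training 6 ≥ 4 → met
9. stability assessment 729 days ago vs limit 540 → not met
10. life-raft servicing 811 days ago vs limit 730 → not met
11. garbage management plan present → met
Not met: 2, 5, 6, 7, 9, 10

2, 5, 6, 7, 9, 10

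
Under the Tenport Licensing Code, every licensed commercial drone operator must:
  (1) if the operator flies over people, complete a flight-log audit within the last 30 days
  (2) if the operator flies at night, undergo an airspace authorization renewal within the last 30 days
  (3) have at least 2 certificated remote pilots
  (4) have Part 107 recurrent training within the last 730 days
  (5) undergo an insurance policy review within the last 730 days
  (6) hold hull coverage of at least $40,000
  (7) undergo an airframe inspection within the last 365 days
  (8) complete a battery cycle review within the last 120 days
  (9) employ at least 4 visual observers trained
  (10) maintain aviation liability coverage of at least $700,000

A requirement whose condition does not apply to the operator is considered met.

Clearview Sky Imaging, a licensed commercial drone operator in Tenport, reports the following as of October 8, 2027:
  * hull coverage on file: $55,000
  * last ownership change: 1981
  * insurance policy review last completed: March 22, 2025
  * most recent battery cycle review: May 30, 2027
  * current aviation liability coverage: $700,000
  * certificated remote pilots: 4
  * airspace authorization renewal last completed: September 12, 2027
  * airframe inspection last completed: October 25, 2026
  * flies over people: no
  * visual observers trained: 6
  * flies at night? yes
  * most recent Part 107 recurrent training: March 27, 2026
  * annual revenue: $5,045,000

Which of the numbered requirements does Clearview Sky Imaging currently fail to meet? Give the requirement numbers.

1. condition 'flies over people' does not hold → requirement n/a → met
2. condition 'flies at night' holds; airspace authorization renewal 26 days ago vs limit 30 → met
3. certificated remote pilots 4 ≥ 2 → met
4. Part 107 recurrent training 560 days ago vs limit 730 → met
5. insurance policy review 930 days ago vs limit 730 → not met
6. hull coverage $55,000 ≥ $40,000 → met
7. airframe inspection 348 days ago vs limit 365 → met
8. battery cycle review 131 days ago vs limit 120 → not met
9. visual observers trained 6 ≥ 4 → met
10. aviation liability coverage $700,000 ≥ $700,000 → met
Not met: 5, 8

5, 8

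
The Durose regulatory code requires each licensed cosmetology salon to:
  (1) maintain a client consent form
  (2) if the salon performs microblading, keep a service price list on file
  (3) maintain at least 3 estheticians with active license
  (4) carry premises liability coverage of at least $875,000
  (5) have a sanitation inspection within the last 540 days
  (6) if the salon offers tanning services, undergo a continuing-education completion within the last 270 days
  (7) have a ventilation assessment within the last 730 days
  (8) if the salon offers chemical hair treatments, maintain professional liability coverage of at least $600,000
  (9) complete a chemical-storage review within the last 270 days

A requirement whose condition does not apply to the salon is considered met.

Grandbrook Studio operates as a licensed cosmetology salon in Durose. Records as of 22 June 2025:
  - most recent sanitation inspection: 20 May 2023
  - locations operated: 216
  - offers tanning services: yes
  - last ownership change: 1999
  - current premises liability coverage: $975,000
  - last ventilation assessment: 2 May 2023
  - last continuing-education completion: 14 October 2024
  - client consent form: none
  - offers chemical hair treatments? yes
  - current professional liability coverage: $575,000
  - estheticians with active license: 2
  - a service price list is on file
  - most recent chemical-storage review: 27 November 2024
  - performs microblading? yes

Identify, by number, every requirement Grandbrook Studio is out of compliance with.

1, 3, 5, 7, 8

1. client consent form absent → not met
2. condition 'performs microblading' holds; service price list present → met
3. estheticians with active license 2 < 3 → not met
4. premises liability coverage $975,000 ≥ $875,000 → met
5. sanitation inspection 764 days ago vs limit 540 → not met
6. condition 'offers tanning services' holds; continuing-education completion 251 days ago vs limit 270 → met
7. ventilation assessment 782 days ago vs limit 730 → not met
8. condition 'offers chemical hair treatments' holds; professional liability coverage $575,000 < $600,000 → not met
9. chemical-storage review 207 days ago vs limit 270 → met
Not met: 1, 3, 5, 7, 8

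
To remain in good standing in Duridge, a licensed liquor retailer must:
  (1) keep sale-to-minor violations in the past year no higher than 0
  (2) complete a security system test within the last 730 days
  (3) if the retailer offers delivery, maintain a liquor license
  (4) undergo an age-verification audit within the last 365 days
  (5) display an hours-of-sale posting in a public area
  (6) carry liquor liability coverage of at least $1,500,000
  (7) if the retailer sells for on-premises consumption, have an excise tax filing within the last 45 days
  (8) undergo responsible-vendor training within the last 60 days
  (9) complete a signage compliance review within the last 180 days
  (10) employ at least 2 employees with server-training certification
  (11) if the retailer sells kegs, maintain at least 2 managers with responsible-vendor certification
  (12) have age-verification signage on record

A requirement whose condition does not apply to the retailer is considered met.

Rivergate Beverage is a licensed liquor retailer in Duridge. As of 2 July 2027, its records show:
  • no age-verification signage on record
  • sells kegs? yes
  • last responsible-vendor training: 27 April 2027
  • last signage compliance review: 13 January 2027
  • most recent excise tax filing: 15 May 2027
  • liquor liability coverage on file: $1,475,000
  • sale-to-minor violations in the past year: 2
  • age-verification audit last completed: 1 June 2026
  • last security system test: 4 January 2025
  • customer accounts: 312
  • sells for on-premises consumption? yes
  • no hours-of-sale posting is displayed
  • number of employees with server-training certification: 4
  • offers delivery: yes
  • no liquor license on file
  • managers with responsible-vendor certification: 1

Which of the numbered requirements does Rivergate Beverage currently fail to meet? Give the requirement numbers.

1. sale-to-minor violations in the past year 2 > 0 → not met
2. security system test 909 days ago vs limit 730 → not met
3. condition 'offers delivery' holds; liquor license absent → not met
4. age-verification audit 396 days ago vs limit 365 → not met
5. hours-of-sale posting absent → not met
6. liquor liability coverage $1,475,000 < $1,500,000 → not met
7. condition 'sells for on-premises consumption' holds; excise tax filing 48 days ago vs limit 45 → not met
8. responsible-vendor training 66 days ago vs limit 60 → not met
9. signage compliance review 170 days ago vs limit 180 → met
10. employees with server-training certification 4 ≥ 2 → met
11. condition 'sells kegs' holds; managers with responsible-vendor certification 1 < 2 → not met
12. age-verification signage absent → not met
Not met: 1, 2, 3, 4, 5, 6, 7, 8, 11, 12

1, 2, 3, 4, 5, 6, 7, 8, 11, 12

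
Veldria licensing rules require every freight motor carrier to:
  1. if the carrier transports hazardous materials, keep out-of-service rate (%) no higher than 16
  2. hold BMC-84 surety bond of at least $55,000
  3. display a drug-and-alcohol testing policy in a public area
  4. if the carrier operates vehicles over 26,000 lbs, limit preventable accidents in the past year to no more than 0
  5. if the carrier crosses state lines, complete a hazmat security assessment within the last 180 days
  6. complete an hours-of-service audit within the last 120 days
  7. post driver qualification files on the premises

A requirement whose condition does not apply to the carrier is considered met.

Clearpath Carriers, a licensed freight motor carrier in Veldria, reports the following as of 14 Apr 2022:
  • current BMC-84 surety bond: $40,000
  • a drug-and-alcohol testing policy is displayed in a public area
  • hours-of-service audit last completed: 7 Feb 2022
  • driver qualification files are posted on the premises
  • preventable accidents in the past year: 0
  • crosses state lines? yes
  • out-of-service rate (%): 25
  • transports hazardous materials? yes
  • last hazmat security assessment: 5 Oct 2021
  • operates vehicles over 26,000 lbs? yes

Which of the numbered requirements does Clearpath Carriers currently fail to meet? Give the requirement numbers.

1, 2, 5

1. condition 'transports hazardous materials' holds; out-of-service rate (%) 25 > 16 → not met
2. BMC-84 surety bond $40,000 < $55,000 → not met
3. drug-and-alcohol testing policy present → met
4. condition 'operates vehicles over 26,000 lbs' holds; preventable accidents in the past year 0 ≤ 0 → met
5. condition 'crosses state lines' holds; hazmat security assessment 191 days ago vs limit 180 → not met
6. hours-of-service audit 66 days ago vs limit 120 → met
7. driver qualification files present → met
Not met: 1, 2, 5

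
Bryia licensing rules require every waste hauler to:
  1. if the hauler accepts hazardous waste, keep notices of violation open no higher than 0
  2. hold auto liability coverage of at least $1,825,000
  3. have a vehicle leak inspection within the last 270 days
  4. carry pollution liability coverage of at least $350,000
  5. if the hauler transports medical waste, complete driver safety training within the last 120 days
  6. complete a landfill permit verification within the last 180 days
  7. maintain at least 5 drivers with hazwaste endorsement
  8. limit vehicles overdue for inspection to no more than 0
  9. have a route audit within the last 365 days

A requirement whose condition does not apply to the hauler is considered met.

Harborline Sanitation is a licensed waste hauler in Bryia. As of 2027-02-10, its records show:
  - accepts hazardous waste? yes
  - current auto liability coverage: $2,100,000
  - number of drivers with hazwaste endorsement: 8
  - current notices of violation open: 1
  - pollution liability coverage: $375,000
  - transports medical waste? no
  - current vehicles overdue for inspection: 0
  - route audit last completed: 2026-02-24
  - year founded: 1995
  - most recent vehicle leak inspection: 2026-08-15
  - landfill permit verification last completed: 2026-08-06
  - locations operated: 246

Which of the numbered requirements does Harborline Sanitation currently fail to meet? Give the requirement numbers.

1, 6

1. condition 'accepts hazardous waste' holds; notices of violation open 1 > 0 → not met
2. auto liability coverage $2,100,000 ≥ $1,825,000 → met
3. vehicle leak inspection 179 days ago vs limit 270 → met
4. pollution liability coverage $375,000 ≥ $350,000 → met
5. condition 'transports medical waste' does not hold → requirement n/a → met
6. landfill permit verification 188 days ago vs limit 180 → not met
7. drivers with hazwaste endorsement 8 ≥ 5 → met
8. vehicles overdue for inspection 0 ≤ 0 → met
9. route audit 351 days ago vs limit 365 → met
Not met: 1, 6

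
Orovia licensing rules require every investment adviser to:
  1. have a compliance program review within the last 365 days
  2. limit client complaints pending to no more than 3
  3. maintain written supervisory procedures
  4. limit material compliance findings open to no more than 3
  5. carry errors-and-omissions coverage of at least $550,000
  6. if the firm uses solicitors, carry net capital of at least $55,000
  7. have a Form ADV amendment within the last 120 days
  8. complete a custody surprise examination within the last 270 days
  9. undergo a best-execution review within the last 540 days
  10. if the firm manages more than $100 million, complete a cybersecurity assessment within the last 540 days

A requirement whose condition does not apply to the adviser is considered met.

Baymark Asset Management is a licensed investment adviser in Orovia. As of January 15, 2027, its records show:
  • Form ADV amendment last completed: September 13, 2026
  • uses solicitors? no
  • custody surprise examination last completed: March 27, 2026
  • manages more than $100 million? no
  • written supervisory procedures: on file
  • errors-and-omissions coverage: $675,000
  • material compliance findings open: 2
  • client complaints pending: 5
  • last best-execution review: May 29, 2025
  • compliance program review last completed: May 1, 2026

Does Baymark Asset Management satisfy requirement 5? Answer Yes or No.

5. errors-and-omissions coverage $675,000 ≥ $550,000 → met

Yes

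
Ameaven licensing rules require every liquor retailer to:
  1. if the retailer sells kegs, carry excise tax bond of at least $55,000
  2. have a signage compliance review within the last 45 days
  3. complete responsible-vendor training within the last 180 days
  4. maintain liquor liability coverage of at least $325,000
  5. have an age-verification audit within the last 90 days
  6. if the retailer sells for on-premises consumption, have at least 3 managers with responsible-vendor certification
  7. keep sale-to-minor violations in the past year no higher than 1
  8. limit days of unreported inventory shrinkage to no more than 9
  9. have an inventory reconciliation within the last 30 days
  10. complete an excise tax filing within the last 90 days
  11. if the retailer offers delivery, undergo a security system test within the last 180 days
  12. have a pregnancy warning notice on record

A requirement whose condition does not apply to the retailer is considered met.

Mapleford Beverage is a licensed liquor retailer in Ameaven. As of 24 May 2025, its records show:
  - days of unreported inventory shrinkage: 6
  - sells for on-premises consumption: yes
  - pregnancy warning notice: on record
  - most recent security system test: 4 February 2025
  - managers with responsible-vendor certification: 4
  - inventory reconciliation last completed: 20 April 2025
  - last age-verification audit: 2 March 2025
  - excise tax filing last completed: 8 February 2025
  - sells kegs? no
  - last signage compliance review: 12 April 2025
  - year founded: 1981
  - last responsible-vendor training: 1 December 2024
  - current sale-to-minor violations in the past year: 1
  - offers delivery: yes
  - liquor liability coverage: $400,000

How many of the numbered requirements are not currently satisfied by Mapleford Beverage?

2

1. condition 'sells kegs' does not hold → requirement n/a → met
2. signage compliance review 42 days ago vs limit 45 → met
3. responsible-vendor training 174 days ago vs limit 180 → met
4. liquor liability coverage $400,000 ≥ $325,000 → met
5. age-verification audit 83 days ago vs limit 90 → met
6. condition 'sells for on-premises consumption' holds; managers with responsible-vendor certification 4 ≥ 3 → met
7. sale-to-minor violations in the past year 1 ≤ 1 → met
8. days of unreported inventory shrinkage 6 ≤ 9 → met
9. inventory reconciliation 34 days ago vs limit 30 → not met
10. excise tax filing 105 days ago vs limit 90 → not met
11. condition 'offers delivery' holds; security system test 109 days ago vs limit 180 → met
12. pregnancy warning notice present → met
Not met: 2 of 12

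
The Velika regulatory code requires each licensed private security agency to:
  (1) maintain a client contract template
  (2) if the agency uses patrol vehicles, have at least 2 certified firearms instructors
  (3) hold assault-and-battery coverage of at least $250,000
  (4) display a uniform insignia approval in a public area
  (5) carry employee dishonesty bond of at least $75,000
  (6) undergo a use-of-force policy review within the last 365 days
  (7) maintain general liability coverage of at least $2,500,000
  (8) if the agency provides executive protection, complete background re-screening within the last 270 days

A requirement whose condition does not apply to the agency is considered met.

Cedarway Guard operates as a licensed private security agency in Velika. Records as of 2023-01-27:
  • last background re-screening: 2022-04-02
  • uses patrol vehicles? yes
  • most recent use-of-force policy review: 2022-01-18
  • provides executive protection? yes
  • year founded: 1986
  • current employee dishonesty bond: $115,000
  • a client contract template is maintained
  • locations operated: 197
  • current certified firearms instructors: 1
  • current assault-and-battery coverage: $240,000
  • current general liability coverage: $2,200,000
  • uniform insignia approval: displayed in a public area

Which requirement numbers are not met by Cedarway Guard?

1. client contract template present → met
2. condition 'uses patrol vehicles' holds; certified firearms instructors 1 < 2 → not met
3. assault-and-battery coverage $240,000 < $250,000 → not met
4. uniform insignia approval present → met
5. employee dishonesty bond $115,000 ≥ $75,000 → met
6. use-of-force policy review 374 days ago vs limit 365 → not met
7. general liability coverage $2,200,000 < $2,500,000 → not met
8. condition 'provides executive protection' holds; background re-screening 300 days ago vs limit 270 → not met
Not met: 2, 3, 6, 7, 8

2, 3, 6, 7, 8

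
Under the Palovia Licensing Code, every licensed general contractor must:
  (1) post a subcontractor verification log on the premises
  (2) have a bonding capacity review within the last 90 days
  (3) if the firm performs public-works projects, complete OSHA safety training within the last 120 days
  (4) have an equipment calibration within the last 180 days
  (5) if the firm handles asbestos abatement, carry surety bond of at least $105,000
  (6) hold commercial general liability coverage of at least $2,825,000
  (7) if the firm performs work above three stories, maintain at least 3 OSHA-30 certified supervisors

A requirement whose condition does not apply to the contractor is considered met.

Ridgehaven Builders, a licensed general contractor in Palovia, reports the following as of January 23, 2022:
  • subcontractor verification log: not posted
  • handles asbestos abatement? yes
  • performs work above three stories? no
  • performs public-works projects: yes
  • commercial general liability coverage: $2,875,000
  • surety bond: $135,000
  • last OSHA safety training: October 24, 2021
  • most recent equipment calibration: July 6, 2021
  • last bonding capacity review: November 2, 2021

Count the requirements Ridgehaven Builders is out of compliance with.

1. subcontractor verification log absent → not met
2. bonding capacity review 82 days ago vs limit 90 → met
3. condition 'performs public-works projects' holds; OSHA safety training 91 days ago vs limit 120 → met
4. equipment calibration 201 days ago vs limit 180 → not met
5. condition 'handles asbestos abatement' holds; surety bond $135,000 ≥ $105,000 → met
6. commercial general liability coverage $2,875,000 ≥ $2,825,000 → met
7. condition 'performs work above three stories' does not hold → requirement n/a → met
Not met: 2 of 7

2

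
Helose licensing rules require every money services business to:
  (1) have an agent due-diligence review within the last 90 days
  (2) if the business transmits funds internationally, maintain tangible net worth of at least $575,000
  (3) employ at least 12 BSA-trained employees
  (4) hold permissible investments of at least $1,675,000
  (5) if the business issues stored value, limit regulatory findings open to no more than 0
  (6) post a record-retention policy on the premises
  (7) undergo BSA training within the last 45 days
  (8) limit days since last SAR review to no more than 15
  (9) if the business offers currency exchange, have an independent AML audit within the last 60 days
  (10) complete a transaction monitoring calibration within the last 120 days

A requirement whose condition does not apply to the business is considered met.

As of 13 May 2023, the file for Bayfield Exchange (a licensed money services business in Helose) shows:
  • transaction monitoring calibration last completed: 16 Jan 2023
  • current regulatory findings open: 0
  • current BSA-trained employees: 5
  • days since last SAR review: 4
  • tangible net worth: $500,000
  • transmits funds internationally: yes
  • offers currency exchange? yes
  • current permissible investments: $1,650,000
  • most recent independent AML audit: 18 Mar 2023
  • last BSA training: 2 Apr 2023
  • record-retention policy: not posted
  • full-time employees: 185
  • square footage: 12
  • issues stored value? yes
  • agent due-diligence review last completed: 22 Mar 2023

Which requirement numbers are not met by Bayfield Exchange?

2, 3, 4, 6

1. agent due-diligence review 52 days ago vs limit 90 → met
2. condition 'transmits funds internationally' holds; tangible net worth $500,000 < $575,000 → not met
3. BSA-trained employees 5 < 12 → not met
4. permissible investments $1,650,000 < $1,675,000 → not met
5. condition 'issues stored value' holds; regulatory findings open 0 ≤ 0 → met
6. record-retention policy absent → not met
7. BSA training 41 days ago vs limit 45 → met
8. days since last SAR review 4 ≤ 15 → met
9. condition 'offers currency exchange' holds; independent AML audit 56 days ago vs limit 60 → met
10. transaction monitoring calibration 117 days ago vs limit 120 → met
Not met: 2, 3, 4, 6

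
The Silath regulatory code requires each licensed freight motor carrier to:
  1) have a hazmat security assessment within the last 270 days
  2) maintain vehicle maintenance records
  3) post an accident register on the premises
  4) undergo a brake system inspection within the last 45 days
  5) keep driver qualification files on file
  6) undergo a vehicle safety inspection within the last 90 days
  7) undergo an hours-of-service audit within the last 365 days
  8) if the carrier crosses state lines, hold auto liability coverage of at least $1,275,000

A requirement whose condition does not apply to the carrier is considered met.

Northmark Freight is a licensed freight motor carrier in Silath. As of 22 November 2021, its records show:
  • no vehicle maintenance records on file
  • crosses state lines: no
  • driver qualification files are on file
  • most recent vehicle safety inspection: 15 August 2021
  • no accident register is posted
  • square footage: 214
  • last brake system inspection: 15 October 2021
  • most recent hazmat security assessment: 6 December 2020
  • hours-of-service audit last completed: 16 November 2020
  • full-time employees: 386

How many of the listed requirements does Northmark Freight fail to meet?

1. hazmat security assessment 351 days ago vs limit 270 → not met
2. vehicle maintenance records absent → not met
3. accident register absent → not met
4. brake system inspection 38 days ago vs limit 45 → met
5. driver qualification files present → met
6. vehicle safety inspection 99 days ago vs limit 90 → not met
7. hours-of-service audit 371 days ago vs limit 365 → not met
8. condition 'crosses state lines' does not hold → requirement n/a → met
Not met: 5 of 8

5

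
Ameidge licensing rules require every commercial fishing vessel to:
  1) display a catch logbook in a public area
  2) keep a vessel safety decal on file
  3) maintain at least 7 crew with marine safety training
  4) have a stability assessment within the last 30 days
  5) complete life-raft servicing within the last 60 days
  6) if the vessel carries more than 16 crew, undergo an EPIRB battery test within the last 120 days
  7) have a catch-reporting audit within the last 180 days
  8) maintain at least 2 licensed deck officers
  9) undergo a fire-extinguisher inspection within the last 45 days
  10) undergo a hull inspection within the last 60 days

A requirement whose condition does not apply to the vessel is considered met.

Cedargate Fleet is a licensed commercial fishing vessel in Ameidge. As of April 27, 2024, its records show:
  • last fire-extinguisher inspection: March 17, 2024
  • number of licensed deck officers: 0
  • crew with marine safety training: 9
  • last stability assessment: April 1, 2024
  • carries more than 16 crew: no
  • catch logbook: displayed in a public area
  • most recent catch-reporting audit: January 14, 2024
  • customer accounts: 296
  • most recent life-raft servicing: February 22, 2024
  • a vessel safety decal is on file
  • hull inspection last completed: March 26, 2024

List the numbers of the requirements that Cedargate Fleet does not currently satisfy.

1. catch logbook present → met
2. vessel safety decal present → met
3. crew with marine safety training 9 ≥ 7 → met
4. stability assessment 26 days ago vs limit 30 → met
5. life-raft servicing 65 days ago vs limit 60 → not met
6. condition 'carries more than 16 crew' does not hold → requirement n/a → met
7. catch-reporting audit 104 days ago vs limit 180 → met
8. licensed deck officers 0 < 2 → not met
9. fire-extinguisher inspection 41 days ago vs limit 45 → met
10. hull inspection 32 days ago vs limit 60 → met
Not met: 5, 8

5, 8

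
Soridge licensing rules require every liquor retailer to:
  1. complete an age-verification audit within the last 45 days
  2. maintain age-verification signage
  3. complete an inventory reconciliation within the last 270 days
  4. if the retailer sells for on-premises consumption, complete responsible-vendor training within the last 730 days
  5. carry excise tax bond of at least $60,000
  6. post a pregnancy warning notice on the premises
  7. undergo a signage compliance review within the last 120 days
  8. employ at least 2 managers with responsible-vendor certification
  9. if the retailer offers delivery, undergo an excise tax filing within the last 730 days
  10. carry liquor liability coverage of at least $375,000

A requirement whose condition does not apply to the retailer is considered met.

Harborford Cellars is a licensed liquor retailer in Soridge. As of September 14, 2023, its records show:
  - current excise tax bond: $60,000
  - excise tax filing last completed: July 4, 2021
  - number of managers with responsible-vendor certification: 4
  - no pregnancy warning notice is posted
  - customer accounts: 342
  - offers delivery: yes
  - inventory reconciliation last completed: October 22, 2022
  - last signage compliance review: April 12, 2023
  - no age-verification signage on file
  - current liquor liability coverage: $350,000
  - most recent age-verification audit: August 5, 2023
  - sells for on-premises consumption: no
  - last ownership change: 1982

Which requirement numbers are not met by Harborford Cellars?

2, 3, 6, 7, 9, 10

1. age-verification audit 40 days ago vs limit 45 → met
2. age-verification signage absent → not met
3. inventory reconciliation 327 days ago vs limit 270 → not met
4. condition 'sells for on-premises consumption' does not hold → requirement n/a → met
5. excise tax bond $60,000 ≥ $60,000 → met
6. pregnancy warning notice absent → not met
7. signage compliance review 155 days ago vs limit 120 → not met
8. managers with responsible-vendor certification 4 ≥ 2 → met
9. condition 'offers delivery' holds; excise tax filing 802 days ago vs limit 730 → not met
10. liquor liability coverage $350,000 < $375,000 → not met
Not met: 2, 3, 6, 7, 9, 10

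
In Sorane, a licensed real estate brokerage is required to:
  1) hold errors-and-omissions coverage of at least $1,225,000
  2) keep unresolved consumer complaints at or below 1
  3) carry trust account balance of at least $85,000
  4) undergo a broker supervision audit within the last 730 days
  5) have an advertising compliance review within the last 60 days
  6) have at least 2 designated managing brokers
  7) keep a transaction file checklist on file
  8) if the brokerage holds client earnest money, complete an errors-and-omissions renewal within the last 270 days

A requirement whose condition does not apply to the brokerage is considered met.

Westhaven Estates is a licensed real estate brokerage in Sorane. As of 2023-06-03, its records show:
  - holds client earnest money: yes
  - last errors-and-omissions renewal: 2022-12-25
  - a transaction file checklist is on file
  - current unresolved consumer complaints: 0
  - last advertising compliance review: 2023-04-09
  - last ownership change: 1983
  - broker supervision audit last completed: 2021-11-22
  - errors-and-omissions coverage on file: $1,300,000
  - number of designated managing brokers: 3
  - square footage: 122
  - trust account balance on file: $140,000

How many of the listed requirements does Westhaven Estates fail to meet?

1. errors-and-omissions coverage $1,300,000 ≥ $1,225,000 → met
2. unresolved consumer complaints 0 ≤ 1 → met
3. trust account balance $140,000 ≥ $85,000 → met
4. broker supervision audit 558 days ago vs limit 730 → met
5. advertising compliance review 55 days ago vs limit 60 → met
6. designated managing brokers 3 ≥ 2 → met
7. transaction file checklist present → met
8. condition 'holds client earnest money' holds; errors-and-omissions renewal 160 days ago vs limit 270 → met
Not met: 0 of 8

0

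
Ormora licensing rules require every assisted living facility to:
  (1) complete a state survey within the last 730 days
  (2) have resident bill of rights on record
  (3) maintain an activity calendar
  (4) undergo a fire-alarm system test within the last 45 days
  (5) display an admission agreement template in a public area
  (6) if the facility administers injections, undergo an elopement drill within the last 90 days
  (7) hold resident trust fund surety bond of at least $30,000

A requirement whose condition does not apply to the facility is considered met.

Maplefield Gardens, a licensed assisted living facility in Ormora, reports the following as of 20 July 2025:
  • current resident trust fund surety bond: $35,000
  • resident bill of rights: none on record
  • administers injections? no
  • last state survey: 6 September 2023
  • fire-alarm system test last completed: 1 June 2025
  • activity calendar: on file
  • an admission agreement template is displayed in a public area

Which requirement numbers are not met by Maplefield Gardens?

2, 4

1. state survey 683 days ago vs limit 730 → met
2. resident bill of rights absent → not met
3. activity calendar present → met
4. fire-alarm system test 49 days ago vs limit 45 → not met
5. admission agreement template present → met
6. condition 'administers injections' does not hold → requirement n/a → met
7. resident trust fund surety bond $35,000 ≥ $30,000 → met
Not met: 2, 4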